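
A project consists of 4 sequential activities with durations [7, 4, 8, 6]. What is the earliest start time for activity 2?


Activity 2 starts after activities 1 through 1 complete.
Predecessor durations: [7]
ES = 7 = 7

7


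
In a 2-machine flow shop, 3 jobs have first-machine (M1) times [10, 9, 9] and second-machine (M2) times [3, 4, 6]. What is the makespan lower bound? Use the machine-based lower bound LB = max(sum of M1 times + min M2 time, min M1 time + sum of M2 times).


LB1 = sum(M1 times) + min(M2 times) = 28 + 3 = 31
LB2 = min(M1 times) + sum(M2 times) = 9 + 13 = 22
Lower bound = max(LB1, LB2) = max(31, 22) = 31

31


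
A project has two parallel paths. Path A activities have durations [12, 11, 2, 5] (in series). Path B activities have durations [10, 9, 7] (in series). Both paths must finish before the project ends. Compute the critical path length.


Path A total = 12 + 11 + 2 + 5 = 30
Path B total = 10 + 9 + 7 = 26
Critical path = longest path = max(30, 26) = 30

30


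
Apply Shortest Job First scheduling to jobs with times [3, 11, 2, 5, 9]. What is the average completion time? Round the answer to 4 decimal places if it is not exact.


SJF order (ascending): [2, 3, 5, 9, 11]
Completion times:
  Job 1: burst=2, C=2
  Job 2: burst=3, C=5
  Job 3: burst=5, C=10
  Job 4: burst=9, C=19
  Job 5: burst=11, C=30
Average completion = 66/5 = 13.2

13.2


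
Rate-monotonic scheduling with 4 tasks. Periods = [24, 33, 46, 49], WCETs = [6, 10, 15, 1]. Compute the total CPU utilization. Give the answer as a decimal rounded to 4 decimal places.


Compute individual utilizations (exact fractions):
  Task 1: C/T = 6/24 = 1/4 (approx. 0.25)
  Task 2: C/T = 10/33 (approx. 0.303)
  Task 3: C/T = 15/46 (approx. 0.3261)
  Task 4: C/T = 1/49 (approx. 0.0204)
Total utilization U = 1/4 + 10/33 + 15/46 + 1/49 = 133817/148764
Rounded to 4 decimal places: U = 0.8995
RM (Liu & Layland) bound for 4 tasks = 0.756828; compare with U = 133817/148764 (approx. 0.899525)
bound < U <= 1, so the RM sufficient condition is not met (inconclusive; an exact test such as response-time analysis is needed).

0.8995


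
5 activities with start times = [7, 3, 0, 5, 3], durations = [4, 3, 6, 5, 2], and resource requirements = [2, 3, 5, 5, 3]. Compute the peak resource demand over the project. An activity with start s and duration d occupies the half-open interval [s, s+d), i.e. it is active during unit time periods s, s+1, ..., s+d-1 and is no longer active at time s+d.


Each activity i is active on [start_i, start_i + duration_i).
Compute total resource usage per time slot:
  t=0: active resources = [5], total = 5
  t=1: active resources = [5], total = 5
  t=2: active resources = [5], total = 5
  t=3: active resources = [3, 5, 3], total = 11
  t=4: active resources = [3, 5, 3], total = 11
  t=5: active resources = [3, 5, 5], total = 13
  t=6: active resources = [5], total = 5
  t=7: active resources = [2, 5], total = 7
  t=8: active resources = [2, 5], total = 7
  t=9: active resources = [2, 5], total = 7
  t=10: active resources = [2], total = 2
Peak resource demand = 13

13


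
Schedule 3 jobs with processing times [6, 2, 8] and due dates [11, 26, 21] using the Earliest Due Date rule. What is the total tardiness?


Sort by due date (EDD order): [(6, 11), (8, 21), (2, 26)]
Compute completion times and tardiness:
  Job 1: p=6, d=11, C=6, tardiness=max(0,6-11)=0
  Job 2: p=8, d=21, C=14, tardiness=max(0,14-21)=0
  Job 3: p=2, d=26, C=16, tardiness=max(0,16-26)=0
Total tardiness = 0

0


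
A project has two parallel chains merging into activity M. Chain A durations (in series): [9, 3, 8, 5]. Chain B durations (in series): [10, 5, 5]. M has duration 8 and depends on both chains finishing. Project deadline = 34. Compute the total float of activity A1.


Forward pass: ES(A1) = sum of predecessors on chain A = 0
EF = ES + duration = 0 + 9 = 9
Backward pass: LF(M) = deadline = 34; LS(M) = 34 - 8 = 26
LF(A1) = LS(M) - sum(successors on chain A) = 26 - 16 = 10
LS = LF - duration = 10 - 9 = 1
Total float = LS - ES = 1 - 0 = 1

1


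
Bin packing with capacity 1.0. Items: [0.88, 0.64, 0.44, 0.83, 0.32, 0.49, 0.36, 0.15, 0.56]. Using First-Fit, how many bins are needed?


Place items sequentially using First-Fit:
  Item 0.88 -> new Bin 1
  Item 0.64 -> new Bin 2
  Item 0.44 -> new Bin 3
  Item 0.83 -> new Bin 4
  Item 0.32 -> Bin 2 (now 0.96)
  Item 0.49 -> Bin 3 (now 0.93)
  Item 0.36 -> new Bin 5
  Item 0.15 -> Bin 4 (now 0.98)
  Item 0.56 -> Bin 5 (now 0.92)
Total bins used = 5

5


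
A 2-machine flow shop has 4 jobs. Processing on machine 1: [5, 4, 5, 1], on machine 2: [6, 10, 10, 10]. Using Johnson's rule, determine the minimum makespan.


Apply Johnson's rule:
  Group 1 (a <= b): [(4, 1, 10), (2, 4, 10), (1, 5, 6), (3, 5, 10)]
  Group 2 (a > b): []
Optimal job order: [4, 2, 1, 3]
Schedule:
  Job 4: M1 done at 1, M2 done at 11
  Job 2: M1 done at 5, M2 done at 21
  Job 1: M1 done at 10, M2 done at 27
  Job 3: M1 done at 15, M2 done at 37
Makespan = 37

37


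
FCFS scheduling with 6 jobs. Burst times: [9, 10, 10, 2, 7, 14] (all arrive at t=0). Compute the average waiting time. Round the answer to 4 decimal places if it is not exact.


FCFS order (as given): [9, 10, 10, 2, 7, 14]
Waiting times:
  Job 1: wait = 0
  Job 2: wait = 9
  Job 3: wait = 19
  Job 4: wait = 29
  Job 5: wait = 31
  Job 6: wait = 38
Sum of waiting times = 126
Average waiting time = 126/6 = 21.0

21.0


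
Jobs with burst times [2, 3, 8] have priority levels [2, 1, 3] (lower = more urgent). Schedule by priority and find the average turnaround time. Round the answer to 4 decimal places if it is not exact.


Sort by priority (ascending = highest first):
Order: [(1, 3), (2, 2), (3, 8)]
Completion times:
  Priority 1, burst=3, C=3
  Priority 2, burst=2, C=5
  Priority 3, burst=8, C=13
Average turnaround = 21/3 = 7.0

7.0


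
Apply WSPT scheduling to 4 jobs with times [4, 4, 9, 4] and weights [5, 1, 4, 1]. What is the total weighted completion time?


Compute p/w ratios and sort ascending (WSPT): [(4, 5), (9, 4), (4, 1), (4, 1)]
Compute weighted completion times:
  Job (p=4,w=5): C=4, w*C=5*4=20
  Job (p=9,w=4): C=13, w*C=4*13=52
  Job (p=4,w=1): C=17, w*C=1*17=17
  Job (p=4,w=1): C=21, w*C=1*21=21
Total weighted completion time = 110

110


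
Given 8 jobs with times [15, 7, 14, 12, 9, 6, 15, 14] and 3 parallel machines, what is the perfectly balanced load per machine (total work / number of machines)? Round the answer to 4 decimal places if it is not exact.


Total processing time = 15 + 7 + 14 + 12 + 9 + 6 + 15 + 14 = 92
Number of machines = 3
Ideal balanced load = 92 / 3 = 30.6667

30.6667


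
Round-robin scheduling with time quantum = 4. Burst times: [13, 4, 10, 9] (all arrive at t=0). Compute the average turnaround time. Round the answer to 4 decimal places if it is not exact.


Time quantum = 4
Execution trace:
  J1 runs 4 units, time = 4
  J2 runs 4 units, time = 8
  J3 runs 4 units, time = 12
  J4 runs 4 units, time = 16
  J1 runs 4 units, time = 20
  J3 runs 4 units, time = 24
  J4 runs 4 units, time = 28
  J1 runs 4 units, time = 32
  J3 runs 2 units, time = 34
  J4 runs 1 units, time = 35
  J1 runs 1 units, time = 36
Finish times: [36, 8, 34, 35]
Average turnaround = 113/4 = 28.25

28.25


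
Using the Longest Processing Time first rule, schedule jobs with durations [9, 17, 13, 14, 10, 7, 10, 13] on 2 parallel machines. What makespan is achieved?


Sort jobs in decreasing order (LPT): [17, 14, 13, 13, 10, 10, 9, 7]
Assign each job to the least loaded machine:
  Machine 1: jobs [17, 13, 10, 7], load = 47
  Machine 2: jobs [14, 13, 10, 9], load = 46
Makespan = max load = 47

47


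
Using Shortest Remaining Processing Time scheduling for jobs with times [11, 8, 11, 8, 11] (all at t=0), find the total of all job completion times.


Since all jobs arrive at t=0, SRPT equals SPT ordering.
SPT order: [8, 8, 11, 11, 11]
Completion times:
  Job 1: p=8, C=8
  Job 2: p=8, C=16
  Job 3: p=11, C=27
  Job 4: p=11, C=38
  Job 5: p=11, C=49
Total completion time = 8 + 16 + 27 + 38 + 49 = 138

138


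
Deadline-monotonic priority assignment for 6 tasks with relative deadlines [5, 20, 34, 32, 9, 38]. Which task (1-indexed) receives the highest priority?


Sort tasks by relative deadline (ascending):
  Task 1: deadline = 5
  Task 5: deadline = 9
  Task 2: deadline = 20
  Task 4: deadline = 32
  Task 3: deadline = 34
  Task 6: deadline = 38
Priority order (highest first): [1, 5, 2, 4, 3, 6]
Highest priority task = 1

1


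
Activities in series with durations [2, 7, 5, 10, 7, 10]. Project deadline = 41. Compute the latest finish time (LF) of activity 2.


LF(activity 2) = deadline - sum of successor durations
Successors: activities 3 through 6 with durations [5, 10, 7, 10]
Sum of successor durations = 32
LF = 41 - 32 = 9

9


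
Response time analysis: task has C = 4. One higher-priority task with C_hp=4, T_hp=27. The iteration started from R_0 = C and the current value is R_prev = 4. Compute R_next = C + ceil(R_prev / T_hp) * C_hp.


R_next = C + ceil(R_prev / T_hp) * C_hp
ceil(4 / 27) = ceil(0.1481) = 1
Interference = 1 * 4 = 4
R_next = 4 + 4 = 8

8


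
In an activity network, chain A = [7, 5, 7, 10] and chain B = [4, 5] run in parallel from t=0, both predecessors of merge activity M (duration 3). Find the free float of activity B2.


ES(B2) = sum of predecessors on chain B = 4
EF(B2) = ES + duration = 4 + 5 = 9
Successor of B2 is M. ES(M) = max(sum(A), sum(B)) = max(29, 9) = 29
Free float = ES(successor) - EF(current) = 29 - 9 = 20

20


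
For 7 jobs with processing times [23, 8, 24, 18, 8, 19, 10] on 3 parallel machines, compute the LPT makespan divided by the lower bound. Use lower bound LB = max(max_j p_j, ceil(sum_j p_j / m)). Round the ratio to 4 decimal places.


LPT order: [24, 23, 19, 18, 10, 8, 8]
Machine loads after assignment: [40, 33, 37]
LPT makespan = 40
Lower bound = max(max_job, ceil(total/3)) = max(24, 37) = 37
Ratio = 40 / 37 = 1.0811

1.0811


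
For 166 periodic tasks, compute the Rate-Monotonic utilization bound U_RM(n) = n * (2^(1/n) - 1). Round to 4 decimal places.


Compute 2^(1/166) = 1.0041843153
Subtract 1: 1.0041843153 - 1 = 0.0041843153
Multiply by n: 166 * 0.0041843153 = 0.6945963398
Round to 4 dp: 0.6946

0.6946


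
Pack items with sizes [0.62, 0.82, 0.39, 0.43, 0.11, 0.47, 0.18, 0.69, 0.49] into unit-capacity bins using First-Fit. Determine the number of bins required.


Place items sequentially using First-Fit:
  Item 0.62 -> new Bin 1
  Item 0.82 -> new Bin 2
  Item 0.39 -> new Bin 3
  Item 0.43 -> Bin 3 (now 0.82)
  Item 0.11 -> Bin 1 (now 0.73)
  Item 0.47 -> new Bin 4
  Item 0.18 -> Bin 1 (now 0.91)
  Item 0.69 -> new Bin 5
  Item 0.49 -> Bin 4 (now 0.96)
Total bins used = 5

5


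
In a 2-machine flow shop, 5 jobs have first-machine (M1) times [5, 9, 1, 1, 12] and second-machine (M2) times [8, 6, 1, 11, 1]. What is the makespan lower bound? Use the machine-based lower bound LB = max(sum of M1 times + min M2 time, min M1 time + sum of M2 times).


LB1 = sum(M1 times) + min(M2 times) = 28 + 1 = 29
LB2 = min(M1 times) + sum(M2 times) = 1 + 27 = 28
Lower bound = max(LB1, LB2) = max(29, 28) = 29

29


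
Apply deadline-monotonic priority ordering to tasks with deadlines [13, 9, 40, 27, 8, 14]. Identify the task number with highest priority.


Sort tasks by relative deadline (ascending):
  Task 5: deadline = 8
  Task 2: deadline = 9
  Task 1: deadline = 13
  Task 6: deadline = 14
  Task 4: deadline = 27
  Task 3: deadline = 40
Priority order (highest first): [5, 2, 1, 6, 4, 3]
Highest priority task = 5

5


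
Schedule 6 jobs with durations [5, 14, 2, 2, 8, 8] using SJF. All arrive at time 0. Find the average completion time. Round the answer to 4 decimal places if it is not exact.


SJF order (ascending): [2, 2, 5, 8, 8, 14]
Completion times:
  Job 1: burst=2, C=2
  Job 2: burst=2, C=4
  Job 3: burst=5, C=9
  Job 4: burst=8, C=17
  Job 5: burst=8, C=25
  Job 6: burst=14, C=39
Average completion = 96/6 = 16.0

16.0


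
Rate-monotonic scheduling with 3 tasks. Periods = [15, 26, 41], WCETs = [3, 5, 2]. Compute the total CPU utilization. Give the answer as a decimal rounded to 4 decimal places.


Compute individual utilizations (exact fractions):
  Task 1: C/T = 3/15 = 1/5 (approx. 0.2)
  Task 2: C/T = 5/26 (approx. 0.1923)
  Task 3: C/T = 2/41 (approx. 0.0488)
Total utilization U = 1/5 + 5/26 + 2/41 = 2351/5330
Rounded to 4 decimal places: U = 0.4411
RM (Liu & Layland) bound for 3 tasks = 0.779763; compare with U = 2351/5330 (approx. 0.441088)
U <= bound, so schedulable by RM sufficient condition.

0.4411


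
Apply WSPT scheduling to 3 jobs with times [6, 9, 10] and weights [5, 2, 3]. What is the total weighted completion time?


Compute p/w ratios and sort ascending (WSPT): [(6, 5), (10, 3), (9, 2)]
Compute weighted completion times:
  Job (p=6,w=5): C=6, w*C=5*6=30
  Job (p=10,w=3): C=16, w*C=3*16=48
  Job (p=9,w=2): C=25, w*C=2*25=50
Total weighted completion time = 128

128


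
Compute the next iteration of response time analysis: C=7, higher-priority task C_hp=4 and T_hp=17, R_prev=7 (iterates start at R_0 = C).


R_next = C + ceil(R_prev / T_hp) * C_hp
ceil(7 / 17) = ceil(0.4118) = 1
Interference = 1 * 4 = 4
R_next = 7 + 4 = 11

11


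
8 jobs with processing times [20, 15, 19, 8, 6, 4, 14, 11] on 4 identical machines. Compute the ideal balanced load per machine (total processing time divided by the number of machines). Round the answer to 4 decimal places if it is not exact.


Total processing time = 20 + 15 + 19 + 8 + 6 + 4 + 14 + 11 = 97
Number of machines = 4
Ideal balanced load = 97 / 4 = 24.25

24.25


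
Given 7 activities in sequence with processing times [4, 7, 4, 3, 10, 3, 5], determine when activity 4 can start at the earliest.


Activity 4 starts after activities 1 through 3 complete.
Predecessor durations: [4, 7, 4]
ES = 4 + 7 + 4 = 15

15


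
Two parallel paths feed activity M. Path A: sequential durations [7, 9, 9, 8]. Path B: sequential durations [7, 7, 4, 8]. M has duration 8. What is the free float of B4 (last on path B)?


ES(B4) = sum of predecessors on chain B = 18
EF(B4) = ES + duration = 18 + 8 = 26
Successor of B4 is M. ES(M) = max(sum(A), sum(B)) = max(33, 26) = 33
Free float = ES(successor) - EF(current) = 33 - 26 = 7

7


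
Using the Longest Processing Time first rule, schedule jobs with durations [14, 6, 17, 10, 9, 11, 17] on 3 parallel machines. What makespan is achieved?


Sort jobs in decreasing order (LPT): [17, 17, 14, 11, 10, 9, 6]
Assign each job to the least loaded machine:
  Machine 1: jobs [17, 10], load = 27
  Machine 2: jobs [17, 9], load = 26
  Machine 3: jobs [14, 11, 6], load = 31
Makespan = max load = 31

31


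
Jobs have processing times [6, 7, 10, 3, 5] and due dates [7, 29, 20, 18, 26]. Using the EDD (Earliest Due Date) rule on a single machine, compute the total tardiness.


Sort by due date (EDD order): [(6, 7), (3, 18), (10, 20), (5, 26), (7, 29)]
Compute completion times and tardiness:
  Job 1: p=6, d=7, C=6, tardiness=max(0,6-7)=0
  Job 2: p=3, d=18, C=9, tardiness=max(0,9-18)=0
  Job 3: p=10, d=20, C=19, tardiness=max(0,19-20)=0
  Job 4: p=5, d=26, C=24, tardiness=max(0,24-26)=0
  Job 5: p=7, d=29, C=31, tardiness=max(0,31-29)=2
Total tardiness = 2

2


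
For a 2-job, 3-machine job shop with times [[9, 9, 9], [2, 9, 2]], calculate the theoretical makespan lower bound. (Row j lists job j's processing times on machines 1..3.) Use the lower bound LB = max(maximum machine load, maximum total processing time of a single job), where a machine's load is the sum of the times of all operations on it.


Machine loads:
  Machine 1: 9 + 2 = 11
  Machine 2: 9 + 9 = 18
  Machine 3: 9 + 2 = 11
Max machine load = 18
Job totals:
  Job 1: 27
  Job 2: 13
Max job total = 27
Lower bound = max(18, 27) = 27

27


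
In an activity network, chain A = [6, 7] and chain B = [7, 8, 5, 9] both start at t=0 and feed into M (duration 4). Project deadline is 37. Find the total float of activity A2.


Forward pass: ES(A2) = sum of predecessors on chain A = 6
EF = ES + duration = 6 + 7 = 13
Backward pass: LF(M) = deadline = 37; LS(M) = 37 - 4 = 33
LF(A2) = LS(M) - sum(successors on chain A) = 33 - 0 = 33
LS = LF - duration = 33 - 7 = 26
Total float = LS - ES = 26 - 6 = 20

20


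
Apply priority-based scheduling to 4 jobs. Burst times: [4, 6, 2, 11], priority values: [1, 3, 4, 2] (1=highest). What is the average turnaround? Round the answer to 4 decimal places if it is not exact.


Sort by priority (ascending = highest first):
Order: [(1, 4), (2, 11), (3, 6), (4, 2)]
Completion times:
  Priority 1, burst=4, C=4
  Priority 2, burst=11, C=15
  Priority 3, burst=6, C=21
  Priority 4, burst=2, C=23
Average turnaround = 63/4 = 15.75

15.75


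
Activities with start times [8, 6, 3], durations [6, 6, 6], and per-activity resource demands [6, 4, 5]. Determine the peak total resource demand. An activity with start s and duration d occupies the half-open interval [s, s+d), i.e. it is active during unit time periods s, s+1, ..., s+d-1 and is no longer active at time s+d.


Each activity i is active on [start_i, start_i + duration_i).
Compute total resource usage per time slot:
  t=0: active resources = [], total = 0
  t=1: active resources = [], total = 0
  t=2: active resources = [], total = 0
  t=3: active resources = [5], total = 5
  t=4: active resources = [5], total = 5
  t=5: active resources = [5], total = 5
  t=6: active resources = [4, 5], total = 9
  t=7: active resources = [4, 5], total = 9
  t=8: active resources = [6, 4, 5], total = 15
  t=9: active resources = [6, 4], total = 10
  t=10: active resources = [6, 4], total = 10
  t=11: active resources = [6, 4], total = 10
  t=12: active resources = [6], total = 6
  t=13: active resources = [6], total = 6
Peak resource demand = 15

15


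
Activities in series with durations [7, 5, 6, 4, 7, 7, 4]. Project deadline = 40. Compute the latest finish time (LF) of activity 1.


LF(activity 1) = deadline - sum of successor durations
Successors: activities 2 through 7 with durations [5, 6, 4, 7, 7, 4]
Sum of successor durations = 33
LF = 40 - 33 = 7

7


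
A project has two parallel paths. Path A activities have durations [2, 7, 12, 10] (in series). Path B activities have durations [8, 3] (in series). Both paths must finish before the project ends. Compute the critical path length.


Path A total = 2 + 7 + 12 + 10 = 31
Path B total = 8 + 3 = 11
Critical path = longest path = max(31, 11) = 31

31


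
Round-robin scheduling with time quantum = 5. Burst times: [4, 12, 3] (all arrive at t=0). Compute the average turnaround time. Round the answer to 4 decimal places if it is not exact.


Time quantum = 5
Execution trace:
  J1 runs 4 units, time = 4
  J2 runs 5 units, time = 9
  J3 runs 3 units, time = 12
  J2 runs 5 units, time = 17
  J2 runs 2 units, time = 19
Finish times: [4, 19, 12]
Average turnaround = 35/3 = 11.6667

11.6667


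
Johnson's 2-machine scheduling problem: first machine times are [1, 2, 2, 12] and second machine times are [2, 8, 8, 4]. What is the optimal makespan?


Apply Johnson's rule:
  Group 1 (a <= b): [(1, 1, 2), (2, 2, 8), (3, 2, 8)]
  Group 2 (a > b): [(4, 12, 4)]
Optimal job order: [1, 2, 3, 4]
Schedule:
  Job 1: M1 done at 1, M2 done at 3
  Job 2: M1 done at 3, M2 done at 11
  Job 3: M1 done at 5, M2 done at 19
  Job 4: M1 done at 17, M2 done at 23
Makespan = 23

23


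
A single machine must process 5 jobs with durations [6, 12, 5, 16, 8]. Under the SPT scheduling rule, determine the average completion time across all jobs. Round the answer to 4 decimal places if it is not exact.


Sort jobs by processing time (SPT order): [5, 6, 8, 12, 16]
Compute completion times sequentially:
  Job 1: processing = 5, completes at 5
  Job 2: processing = 6, completes at 11
  Job 3: processing = 8, completes at 19
  Job 4: processing = 12, completes at 31
  Job 5: processing = 16, completes at 47
Sum of completion times = 113
Average completion time = 113/5 = 22.6

22.6


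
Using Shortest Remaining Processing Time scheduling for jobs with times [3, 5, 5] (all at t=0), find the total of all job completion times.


Since all jobs arrive at t=0, SRPT equals SPT ordering.
SPT order: [3, 5, 5]
Completion times:
  Job 1: p=3, C=3
  Job 2: p=5, C=8
  Job 3: p=5, C=13
Total completion time = 3 + 8 + 13 = 24

24


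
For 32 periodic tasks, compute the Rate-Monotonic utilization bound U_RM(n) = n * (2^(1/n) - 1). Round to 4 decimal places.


Compute 2^(1/32) = 1.0218971487
Subtract 1: 1.0218971487 - 1 = 0.0218971487
Multiply by n: 32 * 0.0218971487 = 0.7007087584
Round to 4 dp: 0.7007

0.7007


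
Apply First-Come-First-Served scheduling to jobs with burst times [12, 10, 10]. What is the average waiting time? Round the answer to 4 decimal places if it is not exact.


FCFS order (as given): [12, 10, 10]
Waiting times:
  Job 1: wait = 0
  Job 2: wait = 12
  Job 3: wait = 22
Sum of waiting times = 34
Average waiting time = 34/3 = 11.3333

11.3333


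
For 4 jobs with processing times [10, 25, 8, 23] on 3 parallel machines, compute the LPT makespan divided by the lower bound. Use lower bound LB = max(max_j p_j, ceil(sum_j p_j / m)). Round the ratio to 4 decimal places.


LPT order: [25, 23, 10, 8]
Machine loads after assignment: [25, 23, 18]
LPT makespan = 25
Lower bound = max(max_job, ceil(total/3)) = max(25, 22) = 25
Ratio = 25 / 25 = 1.0

1.0


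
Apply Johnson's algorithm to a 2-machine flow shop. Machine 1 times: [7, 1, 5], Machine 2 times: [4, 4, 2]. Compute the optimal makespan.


Apply Johnson's rule:
  Group 1 (a <= b): [(2, 1, 4)]
  Group 2 (a > b): [(1, 7, 4), (3, 5, 2)]
Optimal job order: [2, 1, 3]
Schedule:
  Job 2: M1 done at 1, M2 done at 5
  Job 1: M1 done at 8, M2 done at 12
  Job 3: M1 done at 13, M2 done at 15
Makespan = 15

15


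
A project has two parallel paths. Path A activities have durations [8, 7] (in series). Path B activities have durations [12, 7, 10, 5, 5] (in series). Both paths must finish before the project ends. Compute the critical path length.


Path A total = 8 + 7 = 15
Path B total = 12 + 7 + 10 + 5 + 5 = 39
Critical path = longest path = max(15, 39) = 39

39


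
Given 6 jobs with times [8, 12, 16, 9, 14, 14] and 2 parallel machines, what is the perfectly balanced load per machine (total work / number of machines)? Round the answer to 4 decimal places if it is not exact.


Total processing time = 8 + 12 + 16 + 9 + 14 + 14 = 73
Number of machines = 2
Ideal balanced load = 73 / 2 = 36.5

36.5


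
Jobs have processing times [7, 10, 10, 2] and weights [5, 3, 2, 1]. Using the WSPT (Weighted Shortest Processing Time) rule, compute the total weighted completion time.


Compute p/w ratios and sort ascending (WSPT): [(7, 5), (2, 1), (10, 3), (10, 2)]
Compute weighted completion times:
  Job (p=7,w=5): C=7, w*C=5*7=35
  Job (p=2,w=1): C=9, w*C=1*9=9
  Job (p=10,w=3): C=19, w*C=3*19=57
  Job (p=10,w=2): C=29, w*C=2*29=58
Total weighted completion time = 159

159


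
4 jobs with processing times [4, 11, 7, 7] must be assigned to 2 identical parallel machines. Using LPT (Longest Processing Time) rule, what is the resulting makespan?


Sort jobs in decreasing order (LPT): [11, 7, 7, 4]
Assign each job to the least loaded machine:
  Machine 1: jobs [11, 4], load = 15
  Machine 2: jobs [7, 7], load = 14
Makespan = max load = 15

15


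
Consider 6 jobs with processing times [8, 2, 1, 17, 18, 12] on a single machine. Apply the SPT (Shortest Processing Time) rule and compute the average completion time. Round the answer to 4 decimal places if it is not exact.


Sort jobs by processing time (SPT order): [1, 2, 8, 12, 17, 18]
Compute completion times sequentially:
  Job 1: processing = 1, completes at 1
  Job 2: processing = 2, completes at 3
  Job 3: processing = 8, completes at 11
  Job 4: processing = 12, completes at 23
  Job 5: processing = 17, completes at 40
  Job 6: processing = 18, completes at 58
Sum of completion times = 136
Average completion time = 136/6 = 22.6667

22.6667


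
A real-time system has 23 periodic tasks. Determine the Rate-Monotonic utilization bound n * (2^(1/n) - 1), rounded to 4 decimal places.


Compute 2^(1/23) = 1.0305955448
Subtract 1: 1.0305955448 - 1 = 0.0305955448
Multiply by n: 23 * 0.0305955448 = 0.7036975304
Round to 4 dp: 0.7037

0.7037


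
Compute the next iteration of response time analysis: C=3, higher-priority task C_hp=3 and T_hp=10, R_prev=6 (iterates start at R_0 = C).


R_next = C + ceil(R_prev / T_hp) * C_hp
ceil(6 / 10) = ceil(0.6) = 1
Interference = 1 * 3 = 3
R_next = 3 + 3 = 6
R_next = R_prev, so the iteration has converged (response time = 6).

6


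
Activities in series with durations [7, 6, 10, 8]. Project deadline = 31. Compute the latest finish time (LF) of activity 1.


LF(activity 1) = deadline - sum of successor durations
Successors: activities 2 through 4 with durations [6, 10, 8]
Sum of successor durations = 24
LF = 31 - 24 = 7

7


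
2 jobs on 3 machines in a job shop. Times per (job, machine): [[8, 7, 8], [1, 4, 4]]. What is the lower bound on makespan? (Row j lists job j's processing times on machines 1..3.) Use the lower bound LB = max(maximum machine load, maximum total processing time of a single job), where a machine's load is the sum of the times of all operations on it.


Machine loads:
  Machine 1: 8 + 1 = 9
  Machine 2: 7 + 4 = 11
  Machine 3: 8 + 4 = 12
Max machine load = 12
Job totals:
  Job 1: 23
  Job 2: 9
Max job total = 23
Lower bound = max(12, 23) = 23

23


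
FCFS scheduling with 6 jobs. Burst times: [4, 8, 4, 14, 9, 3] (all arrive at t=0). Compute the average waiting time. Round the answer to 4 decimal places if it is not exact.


FCFS order (as given): [4, 8, 4, 14, 9, 3]
Waiting times:
  Job 1: wait = 0
  Job 2: wait = 4
  Job 3: wait = 12
  Job 4: wait = 16
  Job 5: wait = 30
  Job 6: wait = 39
Sum of waiting times = 101
Average waiting time = 101/6 = 16.8333

16.8333


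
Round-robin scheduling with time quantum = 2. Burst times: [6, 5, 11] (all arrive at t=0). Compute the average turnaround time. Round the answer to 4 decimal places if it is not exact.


Time quantum = 2
Execution trace:
  J1 runs 2 units, time = 2
  J2 runs 2 units, time = 4
  J3 runs 2 units, time = 6
  J1 runs 2 units, time = 8
  J2 runs 2 units, time = 10
  J3 runs 2 units, time = 12
  J1 runs 2 units, time = 14
  J2 runs 1 units, time = 15
  J3 runs 2 units, time = 17
  J3 runs 2 units, time = 19
  J3 runs 2 units, time = 21
  J3 runs 1 units, time = 22
Finish times: [14, 15, 22]
Average turnaround = 51/3 = 17.0

17.0


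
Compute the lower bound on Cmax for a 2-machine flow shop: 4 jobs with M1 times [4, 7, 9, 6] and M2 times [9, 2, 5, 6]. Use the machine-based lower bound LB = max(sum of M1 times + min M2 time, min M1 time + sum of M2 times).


LB1 = sum(M1 times) + min(M2 times) = 26 + 2 = 28
LB2 = min(M1 times) + sum(M2 times) = 4 + 22 = 26
Lower bound = max(LB1, LB2) = max(28, 26) = 28

28


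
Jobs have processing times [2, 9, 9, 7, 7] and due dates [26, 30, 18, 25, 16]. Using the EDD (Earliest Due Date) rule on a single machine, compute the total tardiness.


Sort by due date (EDD order): [(7, 16), (9, 18), (7, 25), (2, 26), (9, 30)]
Compute completion times and tardiness:
  Job 1: p=7, d=16, C=7, tardiness=max(0,7-16)=0
  Job 2: p=9, d=18, C=16, tardiness=max(0,16-18)=0
  Job 3: p=7, d=25, C=23, tardiness=max(0,23-25)=0
  Job 4: p=2, d=26, C=25, tardiness=max(0,25-26)=0
  Job 5: p=9, d=30, C=34, tardiness=max(0,34-30)=4
Total tardiness = 4

4


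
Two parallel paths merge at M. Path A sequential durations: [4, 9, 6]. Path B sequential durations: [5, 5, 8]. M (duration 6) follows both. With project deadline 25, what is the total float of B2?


Forward pass: ES(B2) = sum of predecessors on chain B = 5
EF = ES + duration = 5 + 5 = 10
Backward pass: LF(M) = deadline = 25; LS(M) = 25 - 6 = 19
LF(B2) = LS(M) - sum(successors on chain B) = 19 - 8 = 11
LS = LF - duration = 11 - 5 = 6
Total float = LS - ES = 6 - 5 = 1

1


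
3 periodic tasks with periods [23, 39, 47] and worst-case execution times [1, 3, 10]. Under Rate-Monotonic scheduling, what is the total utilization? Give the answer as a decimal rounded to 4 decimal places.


Compute individual utilizations (exact fractions):
  Task 1: C/T = 1/23 (approx. 0.0435)
  Task 2: C/T = 3/39 = 1/13 (approx. 0.0769)
  Task 3: C/T = 10/47 (approx. 0.2128)
Total utilization U = 1/23 + 1/13 + 10/47 = 4682/14053
Rounded to 4 decimal places: U = 0.3332
RM (Liu & Layland) bound for 3 tasks = 0.779763; compare with U = 4682/14053 (approx. 0.333167)
U <= bound, so schedulable by RM sufficient condition.

0.3332


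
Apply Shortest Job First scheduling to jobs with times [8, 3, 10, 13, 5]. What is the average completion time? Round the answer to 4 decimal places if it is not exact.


SJF order (ascending): [3, 5, 8, 10, 13]
Completion times:
  Job 1: burst=3, C=3
  Job 2: burst=5, C=8
  Job 3: burst=8, C=16
  Job 4: burst=10, C=26
  Job 5: burst=13, C=39
Average completion = 92/5 = 18.4

18.4


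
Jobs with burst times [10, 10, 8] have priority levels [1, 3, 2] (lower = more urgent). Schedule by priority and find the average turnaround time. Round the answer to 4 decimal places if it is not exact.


Sort by priority (ascending = highest first):
Order: [(1, 10), (2, 8), (3, 10)]
Completion times:
  Priority 1, burst=10, C=10
  Priority 2, burst=8, C=18
  Priority 3, burst=10, C=28
Average turnaround = 56/3 = 18.6667

18.6667


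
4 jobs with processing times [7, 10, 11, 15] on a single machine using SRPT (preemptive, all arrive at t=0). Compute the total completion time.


Since all jobs arrive at t=0, SRPT equals SPT ordering.
SPT order: [7, 10, 11, 15]
Completion times:
  Job 1: p=7, C=7
  Job 2: p=10, C=17
  Job 3: p=11, C=28
  Job 4: p=15, C=43
Total completion time = 7 + 17 + 28 + 43 = 95

95


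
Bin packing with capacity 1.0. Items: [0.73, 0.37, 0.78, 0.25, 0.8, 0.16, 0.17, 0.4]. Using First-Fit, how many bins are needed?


Place items sequentially using First-Fit:
  Item 0.73 -> new Bin 1
  Item 0.37 -> new Bin 2
  Item 0.78 -> new Bin 3
  Item 0.25 -> Bin 1 (now 0.98)
  Item 0.8 -> new Bin 4
  Item 0.16 -> Bin 2 (now 0.53)
  Item 0.17 -> Bin 2 (now 0.7)
  Item 0.4 -> new Bin 5
Total bins used = 5

5


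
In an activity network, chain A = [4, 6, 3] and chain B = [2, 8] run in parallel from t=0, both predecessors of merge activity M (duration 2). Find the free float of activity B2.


ES(B2) = sum of predecessors on chain B = 2
EF(B2) = ES + duration = 2 + 8 = 10
Successor of B2 is M. ES(M) = max(sum(A), sum(B)) = max(13, 10) = 13
Free float = ES(successor) - EF(current) = 13 - 10 = 3

3


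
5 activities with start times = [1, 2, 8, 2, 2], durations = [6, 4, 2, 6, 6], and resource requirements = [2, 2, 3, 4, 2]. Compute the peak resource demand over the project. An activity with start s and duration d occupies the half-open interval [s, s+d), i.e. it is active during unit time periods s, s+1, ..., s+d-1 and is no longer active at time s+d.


Each activity i is active on [start_i, start_i + duration_i).
Compute total resource usage per time slot:
  t=0: active resources = [], total = 0
  t=1: active resources = [2], total = 2
  t=2: active resources = [2, 2, 4, 2], total = 10
  t=3: active resources = [2, 2, 4, 2], total = 10
  t=4: active resources = [2, 2, 4, 2], total = 10
  t=5: active resources = [2, 2, 4, 2], total = 10
  t=6: active resources = [2, 4, 2], total = 8
  t=7: active resources = [4, 2], total = 6
  t=8: active resources = [3], total = 3
  t=9: active resources = [3], total = 3
Peak resource demand = 10

10


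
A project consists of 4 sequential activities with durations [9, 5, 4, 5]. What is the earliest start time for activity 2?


Activity 2 starts after activities 1 through 1 complete.
Predecessor durations: [9]
ES = 9 = 9

9


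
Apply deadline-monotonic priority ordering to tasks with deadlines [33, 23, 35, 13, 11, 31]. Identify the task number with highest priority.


Sort tasks by relative deadline (ascending):
  Task 5: deadline = 11
  Task 4: deadline = 13
  Task 2: deadline = 23
  Task 6: deadline = 31
  Task 1: deadline = 33
  Task 3: deadline = 35
Priority order (highest first): [5, 4, 2, 6, 1, 3]
Highest priority task = 5

5


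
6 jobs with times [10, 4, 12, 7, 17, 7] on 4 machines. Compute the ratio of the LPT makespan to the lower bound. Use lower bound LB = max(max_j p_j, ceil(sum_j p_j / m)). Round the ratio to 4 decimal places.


LPT order: [17, 12, 10, 7, 7, 4]
Machine loads after assignment: [17, 12, 14, 14]
LPT makespan = 17
Lower bound = max(max_job, ceil(total/4)) = max(17, 15) = 17
Ratio = 17 / 17 = 1.0

1.0


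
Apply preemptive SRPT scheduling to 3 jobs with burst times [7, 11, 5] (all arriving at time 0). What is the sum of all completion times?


Since all jobs arrive at t=0, SRPT equals SPT ordering.
SPT order: [5, 7, 11]
Completion times:
  Job 1: p=5, C=5
  Job 2: p=7, C=12
  Job 3: p=11, C=23
Total completion time = 5 + 12 + 23 = 40

40


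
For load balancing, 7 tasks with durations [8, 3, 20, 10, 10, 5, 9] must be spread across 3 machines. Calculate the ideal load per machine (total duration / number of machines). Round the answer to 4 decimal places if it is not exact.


Total processing time = 8 + 3 + 20 + 10 + 10 + 5 + 9 = 65
Number of machines = 3
Ideal balanced load = 65 / 3 = 21.6667

21.6667


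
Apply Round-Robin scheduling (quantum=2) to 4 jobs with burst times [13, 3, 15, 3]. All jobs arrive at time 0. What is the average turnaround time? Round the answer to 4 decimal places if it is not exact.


Time quantum = 2
Execution trace:
  J1 runs 2 units, time = 2
  J2 runs 2 units, time = 4
  J3 runs 2 units, time = 6
  J4 runs 2 units, time = 8
  J1 runs 2 units, time = 10
  J2 runs 1 units, time = 11
  J3 runs 2 units, time = 13
  J4 runs 1 units, time = 14
  J1 runs 2 units, time = 16
  J3 runs 2 units, time = 18
  J1 runs 2 units, time = 20
  J3 runs 2 units, time = 22
  J1 runs 2 units, time = 24
  J3 runs 2 units, time = 26
  J1 runs 2 units, time = 28
  J3 runs 2 units, time = 30
  J1 runs 1 units, time = 31
  J3 runs 2 units, time = 33
  J3 runs 1 units, time = 34
Finish times: [31, 11, 34, 14]
Average turnaround = 90/4 = 22.5

22.5


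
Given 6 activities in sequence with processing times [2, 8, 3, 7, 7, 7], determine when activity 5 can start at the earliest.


Activity 5 starts after activities 1 through 4 complete.
Predecessor durations: [2, 8, 3, 7]
ES = 2 + 8 + 3 + 7 = 20

20


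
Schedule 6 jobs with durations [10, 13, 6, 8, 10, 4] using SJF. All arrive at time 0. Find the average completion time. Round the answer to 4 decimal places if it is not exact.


SJF order (ascending): [4, 6, 8, 10, 10, 13]
Completion times:
  Job 1: burst=4, C=4
  Job 2: burst=6, C=10
  Job 3: burst=8, C=18
  Job 4: burst=10, C=28
  Job 5: burst=10, C=38
  Job 6: burst=13, C=51
Average completion = 149/6 = 24.8333

24.8333


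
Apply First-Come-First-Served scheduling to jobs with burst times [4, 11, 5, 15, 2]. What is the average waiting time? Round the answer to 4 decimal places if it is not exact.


FCFS order (as given): [4, 11, 5, 15, 2]
Waiting times:
  Job 1: wait = 0
  Job 2: wait = 4
  Job 3: wait = 15
  Job 4: wait = 20
  Job 5: wait = 35
Sum of waiting times = 74
Average waiting time = 74/5 = 14.8

14.8


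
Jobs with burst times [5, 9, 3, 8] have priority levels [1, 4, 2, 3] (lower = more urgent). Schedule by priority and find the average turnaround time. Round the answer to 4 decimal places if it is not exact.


Sort by priority (ascending = highest first):
Order: [(1, 5), (2, 3), (3, 8), (4, 9)]
Completion times:
  Priority 1, burst=5, C=5
  Priority 2, burst=3, C=8
  Priority 3, burst=8, C=16
  Priority 4, burst=9, C=25
Average turnaround = 54/4 = 13.5

13.5


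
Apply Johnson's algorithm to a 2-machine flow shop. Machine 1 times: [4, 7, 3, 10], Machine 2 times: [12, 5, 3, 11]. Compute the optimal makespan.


Apply Johnson's rule:
  Group 1 (a <= b): [(3, 3, 3), (1, 4, 12), (4, 10, 11)]
  Group 2 (a > b): [(2, 7, 5)]
Optimal job order: [3, 1, 4, 2]
Schedule:
  Job 3: M1 done at 3, M2 done at 6
  Job 1: M1 done at 7, M2 done at 19
  Job 4: M1 done at 17, M2 done at 30
  Job 2: M1 done at 24, M2 done at 35
Makespan = 35

35


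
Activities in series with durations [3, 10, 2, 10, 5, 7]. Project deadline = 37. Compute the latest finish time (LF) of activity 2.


LF(activity 2) = deadline - sum of successor durations
Successors: activities 3 through 6 with durations [2, 10, 5, 7]
Sum of successor durations = 24
LF = 37 - 24 = 13

13


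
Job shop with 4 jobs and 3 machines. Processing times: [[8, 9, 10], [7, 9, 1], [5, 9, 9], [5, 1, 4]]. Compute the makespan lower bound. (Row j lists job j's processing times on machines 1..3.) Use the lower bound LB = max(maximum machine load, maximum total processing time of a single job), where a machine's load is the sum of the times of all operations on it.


Machine loads:
  Machine 1: 8 + 7 + 5 + 5 = 25
  Machine 2: 9 + 9 + 9 + 1 = 28
  Machine 3: 10 + 1 + 9 + 4 = 24
Max machine load = 28
Job totals:
  Job 1: 27
  Job 2: 17
  Job 3: 23
  Job 4: 10
Max job total = 27
Lower bound = max(28, 27) = 28

28


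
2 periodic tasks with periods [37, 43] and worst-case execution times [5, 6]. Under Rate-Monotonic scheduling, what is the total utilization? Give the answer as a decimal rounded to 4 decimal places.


Compute individual utilizations (exact fractions):
  Task 1: C/T = 5/37 (approx. 0.1351)
  Task 2: C/T = 6/43 (approx. 0.1395)
Total utilization U = 5/37 + 6/43 = 437/1591
Rounded to 4 decimal places: U = 0.2747
RM (Liu & Layland) bound for 2 tasks = 0.828427; compare with U = 437/1591 (approx. 0.274670)
U <= bound, so schedulable by RM sufficient condition.

0.2747


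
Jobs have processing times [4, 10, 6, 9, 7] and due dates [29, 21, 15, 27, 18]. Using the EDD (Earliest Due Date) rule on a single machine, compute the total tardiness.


Sort by due date (EDD order): [(6, 15), (7, 18), (10, 21), (9, 27), (4, 29)]
Compute completion times and tardiness:
  Job 1: p=6, d=15, C=6, tardiness=max(0,6-15)=0
  Job 2: p=7, d=18, C=13, tardiness=max(0,13-18)=0
  Job 3: p=10, d=21, C=23, tardiness=max(0,23-21)=2
  Job 4: p=9, d=27, C=32, tardiness=max(0,32-27)=5
  Job 5: p=4, d=29, C=36, tardiness=max(0,36-29)=7
Total tardiness = 14

14


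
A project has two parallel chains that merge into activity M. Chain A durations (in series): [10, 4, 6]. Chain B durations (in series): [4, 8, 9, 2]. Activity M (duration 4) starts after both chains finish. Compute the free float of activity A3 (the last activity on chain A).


ES(A3) = sum of predecessors on chain A = 14
EF(A3) = ES + duration = 14 + 6 = 20
Successor of A3 is M. ES(M) = max(sum(A), sum(B)) = max(20, 23) = 23
Free float = ES(successor) - EF(current) = 23 - 20 = 3

3


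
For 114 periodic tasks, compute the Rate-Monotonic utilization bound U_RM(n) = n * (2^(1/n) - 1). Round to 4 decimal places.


Compute 2^(1/114) = 1.0060987606
Subtract 1: 1.0060987606 - 1 = 0.0060987606
Multiply by n: 114 * 0.0060987606 = 0.6952587084
Round to 4 dp: 0.6953

0.6953


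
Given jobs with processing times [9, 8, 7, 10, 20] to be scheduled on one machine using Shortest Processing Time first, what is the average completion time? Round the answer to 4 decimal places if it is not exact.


Sort jobs by processing time (SPT order): [7, 8, 9, 10, 20]
Compute completion times sequentially:
  Job 1: processing = 7, completes at 7
  Job 2: processing = 8, completes at 15
  Job 3: processing = 9, completes at 24
  Job 4: processing = 10, completes at 34
  Job 5: processing = 20, completes at 54
Sum of completion times = 134
Average completion time = 134/5 = 26.8

26.8


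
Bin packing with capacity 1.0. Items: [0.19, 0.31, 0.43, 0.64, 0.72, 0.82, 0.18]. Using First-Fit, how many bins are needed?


Place items sequentially using First-Fit:
  Item 0.19 -> new Bin 1
  Item 0.31 -> Bin 1 (now 0.5)
  Item 0.43 -> Bin 1 (now 0.93)
  Item 0.64 -> new Bin 2
  Item 0.72 -> new Bin 3
  Item 0.82 -> new Bin 4
  Item 0.18 -> Bin 2 (now 0.82)
Total bins used = 4

4
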